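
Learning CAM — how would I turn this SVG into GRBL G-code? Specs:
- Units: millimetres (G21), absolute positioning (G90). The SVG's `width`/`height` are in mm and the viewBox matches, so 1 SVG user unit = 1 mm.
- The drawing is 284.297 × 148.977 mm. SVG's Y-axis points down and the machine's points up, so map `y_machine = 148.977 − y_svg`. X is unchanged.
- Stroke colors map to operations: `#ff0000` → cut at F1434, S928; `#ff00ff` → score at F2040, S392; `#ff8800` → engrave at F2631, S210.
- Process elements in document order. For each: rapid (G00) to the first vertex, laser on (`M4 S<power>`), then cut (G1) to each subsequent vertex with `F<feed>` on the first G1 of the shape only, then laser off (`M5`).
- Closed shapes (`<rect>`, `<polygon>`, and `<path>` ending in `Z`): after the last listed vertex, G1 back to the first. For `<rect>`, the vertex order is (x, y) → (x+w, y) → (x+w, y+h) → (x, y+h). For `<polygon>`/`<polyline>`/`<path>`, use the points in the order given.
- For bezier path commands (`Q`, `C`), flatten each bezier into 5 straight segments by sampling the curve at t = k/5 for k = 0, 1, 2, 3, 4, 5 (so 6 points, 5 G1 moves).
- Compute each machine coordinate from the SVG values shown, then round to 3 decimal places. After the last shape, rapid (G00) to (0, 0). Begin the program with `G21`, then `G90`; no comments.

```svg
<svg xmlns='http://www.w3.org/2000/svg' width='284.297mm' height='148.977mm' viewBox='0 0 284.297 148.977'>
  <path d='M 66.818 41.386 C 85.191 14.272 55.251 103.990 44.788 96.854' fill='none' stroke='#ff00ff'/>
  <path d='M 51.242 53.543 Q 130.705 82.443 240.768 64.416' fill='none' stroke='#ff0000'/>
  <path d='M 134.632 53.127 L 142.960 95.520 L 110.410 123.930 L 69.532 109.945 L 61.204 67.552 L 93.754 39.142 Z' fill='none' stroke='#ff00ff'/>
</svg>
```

viewBox `0 0 284.297 148.977` with mm width/height → 1 unit = 1 mm. Flip: y_m = 148.977 − y_svg.

**Shape 1** — `<path>` cubic bezier, stroke `#ff00ff` → score (S392, F2040). Control points (SVG): P0=(66.818,41.386), P1=(85.191,14.272), P2=(55.251,103.990), P3=(44.788,96.854); sampled at t=k/5. Machine vertices: (66.818,107.591) → (72.587,111.549) → (70.014,97.724) → (62.354,76.374) → (52.861,57.754) → (44.788,52.123). Open path.

**Shape 2** — `<path>` quadratic bezier, stroke `#ff0000` → cut (S928, F1434). Control points (SVG): P0=(51.242,53.543), P1=(130.705,82.443), P2=(240.768,64.416); sampled at t=k/5. Machine vertices: (51.242,95.434) → (84.251,85.751) → (119.708,79.822) → (157.614,77.648) → (197.967,79.227) → (240.768,84.561). Open path.

**Shape 3** — `<path>` regular polygon, stroke `#ff00ff` → score (S392, F2040). Machine vertices: (134.632,95.850) → (142.960,53.457) → (110.410,25.047) → (69.532,39.032) → (61.204,81.425) → (93.754,109.835) → (134.632,95.850). Closed: final G1 returns to the first vertex.

G21
G90
G00 X66.818 Y107.591
M4 S392
G1 X72.587 Y111.549 F2040
G1 X70.014 Y97.724
G1 X62.354 Y76.374
G1 X52.861 Y57.754
G1 X44.788 Y52.123
M5
G00 X51.242 Y95.434
M4 S928
G1 X84.251 Y85.751 F1434
G1 X119.708 Y79.822
G1 X157.614 Y77.648
G1 X197.967 Y79.227
G1 X240.768 Y84.561
M5
G00 X134.632 Y95.850
M4 S392
G1 X142.960 Y53.457 F2040
G1 X110.410 Y25.047
G1 X69.532 Y39.032
G1 X61.204 Y81.425
G1 X93.754 Y109.835
G1 X134.632 Y95.850
M5
G00 X0.000 Y0.000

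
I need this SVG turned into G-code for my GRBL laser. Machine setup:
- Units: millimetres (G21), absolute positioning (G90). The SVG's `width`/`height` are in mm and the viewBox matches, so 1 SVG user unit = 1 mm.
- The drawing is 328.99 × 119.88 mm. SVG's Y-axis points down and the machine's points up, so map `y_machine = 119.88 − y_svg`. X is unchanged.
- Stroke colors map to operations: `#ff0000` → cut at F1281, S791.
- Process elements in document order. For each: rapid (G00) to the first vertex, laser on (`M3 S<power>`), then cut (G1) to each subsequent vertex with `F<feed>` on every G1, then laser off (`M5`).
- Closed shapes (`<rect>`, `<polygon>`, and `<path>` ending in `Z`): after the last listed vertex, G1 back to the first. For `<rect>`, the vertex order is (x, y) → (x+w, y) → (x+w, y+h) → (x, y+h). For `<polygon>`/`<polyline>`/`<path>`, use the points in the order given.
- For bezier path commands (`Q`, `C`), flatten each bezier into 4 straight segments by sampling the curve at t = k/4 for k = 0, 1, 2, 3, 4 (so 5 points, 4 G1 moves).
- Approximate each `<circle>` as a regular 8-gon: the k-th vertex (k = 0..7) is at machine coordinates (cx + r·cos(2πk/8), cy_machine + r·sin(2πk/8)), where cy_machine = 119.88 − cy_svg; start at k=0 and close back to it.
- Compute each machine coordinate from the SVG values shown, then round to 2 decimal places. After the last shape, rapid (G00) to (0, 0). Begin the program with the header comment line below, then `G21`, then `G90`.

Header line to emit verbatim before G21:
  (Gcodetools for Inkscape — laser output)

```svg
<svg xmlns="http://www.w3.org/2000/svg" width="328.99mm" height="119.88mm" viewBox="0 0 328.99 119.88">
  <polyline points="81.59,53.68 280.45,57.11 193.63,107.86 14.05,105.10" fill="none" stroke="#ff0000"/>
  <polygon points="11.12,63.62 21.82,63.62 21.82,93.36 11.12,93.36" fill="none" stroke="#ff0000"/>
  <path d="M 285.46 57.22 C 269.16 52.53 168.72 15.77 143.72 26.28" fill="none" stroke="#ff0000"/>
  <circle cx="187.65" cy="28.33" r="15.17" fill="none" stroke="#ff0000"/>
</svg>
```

Since the viewBox matches the mm dimensions, user units are millimetres directly. The only transform is the Y-flip y_m = 119.88 − y_svg.

Shape 1 is a open polyline drawn with `<polyline>`. Its stroke #ff0000 means cut at S791, F1281. After flipping Y the toolpath is (81.59,66.20) → (280.45,62.77) → (193.63,12.02) → (14.05,14.78).

Shape 2 is a rectangle drawn with `<polygon>`. Its stroke #ff0000 means cut at S791, F1281. After flipping Y the toolpath is (11.12,56.26) → (21.82,56.26) → (21.82,26.52) → (11.12,26.52) → (11.12,56.26), returning to the start.

Shape 3 is a cubic bezier drawn with `<path>`. Its stroke #ff0000 means cut at S791, F1281. After flipping Y the toolpath is (285.46,62.66) → (259.95,70.95) → (217.85,83.83) → (174.12,93.86) → (143.72,93.60).

Shape 4 is a circle drawn with `<circle>`. Its stroke #ff0000 means cut at S791, F1281. After flipping Y the toolpath is (202.82,91.55) → (198.38,102.28) → (187.65,106.72) → (176.92,102.28) → (172.48,91.55) → (176.92,80.82) → (187.65,76.38) → (198.38,80.82) → (202.82,91.55), returning to the start.

(Gcodetools for Inkscape — laser output)
G21
G90
G00 X81.59 Y66.20
M3 S791
G1 X280.45 Y62.77 F1281
G1 X193.63 Y12.02 F1281
G1 X14.05 Y14.78 F1281
M5
G00 X11.12 Y56.26
M3 S791
G1 X21.82 Y56.26 F1281
G1 X21.82 Y26.52 F1281
G1 X11.12 Y26.52 F1281
G1 X11.12 Y56.26 F1281
M5
G00 X285.46 Y62.66
M3 S791
G1 X259.95 Y70.95 F1281
G1 X217.85 Y83.83 F1281
G1 X174.12 Y93.86 F1281
G1 X143.72 Y93.60 F1281
M5
G00 X202.82 Y91.55
M3 S791
G1 X198.38 Y102.28 F1281
G1 X187.65 Y106.72 F1281
G1 X176.92 Y102.28 F1281
G1 X172.48 Y91.55 F1281
G1 X176.92 Y80.82 F1281
G1 X187.65 Y76.38 F1281
G1 X198.38 Y80.82 F1281
G1 X202.82 Y91.55 F1281
M5
G00 X0.00 Y0.00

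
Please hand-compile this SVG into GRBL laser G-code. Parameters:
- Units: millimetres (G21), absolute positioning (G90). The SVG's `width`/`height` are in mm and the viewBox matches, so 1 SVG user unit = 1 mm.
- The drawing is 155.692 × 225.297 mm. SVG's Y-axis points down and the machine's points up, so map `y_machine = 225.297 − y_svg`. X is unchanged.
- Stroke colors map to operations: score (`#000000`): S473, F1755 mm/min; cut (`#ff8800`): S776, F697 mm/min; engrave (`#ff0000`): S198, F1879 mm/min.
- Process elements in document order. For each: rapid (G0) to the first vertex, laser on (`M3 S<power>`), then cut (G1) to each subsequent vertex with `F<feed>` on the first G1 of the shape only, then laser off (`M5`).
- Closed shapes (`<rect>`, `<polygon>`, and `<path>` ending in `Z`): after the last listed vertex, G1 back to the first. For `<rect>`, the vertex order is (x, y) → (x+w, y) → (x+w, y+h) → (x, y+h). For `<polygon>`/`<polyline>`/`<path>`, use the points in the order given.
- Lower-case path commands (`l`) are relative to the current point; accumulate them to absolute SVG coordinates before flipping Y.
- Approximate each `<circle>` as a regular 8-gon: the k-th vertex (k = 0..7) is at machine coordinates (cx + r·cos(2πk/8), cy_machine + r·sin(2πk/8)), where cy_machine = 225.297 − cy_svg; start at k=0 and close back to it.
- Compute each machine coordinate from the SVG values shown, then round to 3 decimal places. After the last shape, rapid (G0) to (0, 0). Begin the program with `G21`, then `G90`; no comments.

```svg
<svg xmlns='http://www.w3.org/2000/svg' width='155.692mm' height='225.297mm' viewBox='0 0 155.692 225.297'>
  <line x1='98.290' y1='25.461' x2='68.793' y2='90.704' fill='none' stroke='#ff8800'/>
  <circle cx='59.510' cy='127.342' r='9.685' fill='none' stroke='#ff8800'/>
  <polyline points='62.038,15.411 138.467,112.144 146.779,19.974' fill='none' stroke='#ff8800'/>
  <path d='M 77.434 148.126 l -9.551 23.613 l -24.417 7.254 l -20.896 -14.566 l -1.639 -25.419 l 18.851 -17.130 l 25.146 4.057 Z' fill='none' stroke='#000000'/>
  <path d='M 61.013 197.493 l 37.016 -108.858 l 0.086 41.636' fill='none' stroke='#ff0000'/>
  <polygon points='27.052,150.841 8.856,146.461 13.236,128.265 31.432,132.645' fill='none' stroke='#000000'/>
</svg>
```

G21
G90
G0 X98.290 Y199.836
M3 S776
G1 X68.793 Y134.593 F697
M5
G0 X69.195 Y97.955
M3 S776
G1 X66.358 Y104.803 F697
G1 X59.510 Y107.640
G1 X52.662 Y104.803
G1 X49.825 Y97.955
G1 X52.662 Y91.107
G1 X59.510 Y88.270
G1 X66.358 Y91.107
G1 X69.195 Y97.955
M5
G0 X62.038 Y209.886
M3 S776
G1 X138.467 Y113.153 F697
G1 X146.779 Y205.323
M5
G0 X77.434 Y77.171
M3 S473
G1 X67.883 Y53.558 F1755
G1 X43.466 Y46.304
G1 X22.570 Y60.870
G1 X20.931 Y86.289
G1 X39.782 Y103.419
G1 X64.928 Y99.362
G1 X77.434 Y77.171
M5
G0 X61.013 Y27.804
M3 S198
G1 X98.029 Y136.662 F1879
G1 X98.115 Y95.026
M5
G0 X27.052 Y74.456
M3 S473
G1 X8.856 Y78.836 F1755
G1 X13.236 Y97.032
G1 X31.432 Y92.652
G1 X27.052 Y74.456
M5
G0 X0.000 Y0.000

Since the viewBox matches the mm dimensions, user units are millimetres directly. The only transform is the Y-flip y_m = 225.297 − y_svg.

Shape 1 is a line segment drawn with `<line>`. Its stroke #ff8800 means cut at S776, F697. After flipping Y the toolpath is (98.290,199.836) → (68.793,134.593).

Shape 2 is a circle drawn with `<circle>`. Its stroke #ff8800 means cut at S776, F697. After flipping Y the toolpath is (69.195,97.955) → (66.358,104.803) → (59.510,107.640) → (52.662,104.803) → (49.825,97.955) → (52.662,91.107) → (59.510,88.270) → (66.358,91.107) → (69.195,97.955), returning to the start.

Shape 3 is a open polyline drawn with `<polyline>`. Its stroke #ff8800 means cut at S776, F697. After flipping Y the toolpath is (62.038,209.886) → (138.467,113.153) → (146.779,205.323).

Shape 4 is a regular polygon drawn with `<path>`. Its stroke #000000 means score at S473, F1755. After flipping Y the toolpath is (77.434,77.171) → (67.883,53.558) → (43.466,46.304) → (22.570,60.870) → (20.931,86.289) → (39.782,103.419) → (64.928,99.362) → (77.434,77.171), returning to the start.

Shape 5 is a open polyline drawn with `<path>`. Its stroke #ff0000 means engrave at S198, F1879. After flipping Y the toolpath is (61.013,27.804) → (98.029,136.662) → (98.115,95.026).

Shape 6 is a regular polygon drawn with `<polygon>`. Its stroke #000000 means score at S473, F1755. After flipping Y the toolpath is (27.052,74.456) → (8.856,78.836) → (13.236,97.032) → (31.432,92.652) → (27.052,74.456), returning to the start.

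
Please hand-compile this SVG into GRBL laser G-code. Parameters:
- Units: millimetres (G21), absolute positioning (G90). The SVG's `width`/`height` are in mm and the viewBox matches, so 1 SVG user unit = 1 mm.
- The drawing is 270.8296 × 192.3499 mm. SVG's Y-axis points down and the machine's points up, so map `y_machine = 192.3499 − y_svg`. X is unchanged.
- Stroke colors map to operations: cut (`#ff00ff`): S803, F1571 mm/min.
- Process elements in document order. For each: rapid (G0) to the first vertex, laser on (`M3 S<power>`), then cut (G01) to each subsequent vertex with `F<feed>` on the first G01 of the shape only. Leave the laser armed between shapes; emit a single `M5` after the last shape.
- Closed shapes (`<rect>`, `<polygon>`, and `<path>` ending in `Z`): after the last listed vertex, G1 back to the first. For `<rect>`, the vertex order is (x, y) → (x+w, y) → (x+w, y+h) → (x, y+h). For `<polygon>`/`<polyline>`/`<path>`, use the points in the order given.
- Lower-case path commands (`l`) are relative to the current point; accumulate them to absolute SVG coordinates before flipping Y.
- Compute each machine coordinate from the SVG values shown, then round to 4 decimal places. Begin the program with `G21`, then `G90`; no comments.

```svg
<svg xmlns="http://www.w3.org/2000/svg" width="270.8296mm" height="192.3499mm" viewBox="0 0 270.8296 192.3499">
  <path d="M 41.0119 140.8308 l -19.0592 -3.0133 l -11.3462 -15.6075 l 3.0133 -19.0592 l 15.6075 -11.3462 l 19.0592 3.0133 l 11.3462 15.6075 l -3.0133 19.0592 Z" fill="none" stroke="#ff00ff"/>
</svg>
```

viewBox `0 0 270.8296 192.3499` with mm width/height → 1 unit = 1 mm. Flip: y_m = 192.3499 − y_svg.

**Shape 1** — `<path>` regular polygon, stroke `#ff00ff` → cut (S803, F1571). Machine vertices: (41.0119,51.5191) → (21.9527,54.5324) → (10.6065,70.1399) → (13.6198,89.1991) → (29.2273,100.5453) → (48.2865,97.5320) → (59.6327,81.9245) → (56.6194,62.8653) → (41.0119,51.5191). Closed: final G1 returns to the first vertex.

G21
G90
G0 X41.0119 Y51.5191
M3 S803
G01 X21.9527 Y54.5324 F1571
G01 X10.6065 Y70.1399
G01 X13.6198 Y89.1991
G01 X29.2273 Y100.5453
G01 X48.2865 Y97.5320
G01 X59.6327 Y81.9245
G01 X56.6194 Y62.8653
G01 X41.0119 Y51.5191
M5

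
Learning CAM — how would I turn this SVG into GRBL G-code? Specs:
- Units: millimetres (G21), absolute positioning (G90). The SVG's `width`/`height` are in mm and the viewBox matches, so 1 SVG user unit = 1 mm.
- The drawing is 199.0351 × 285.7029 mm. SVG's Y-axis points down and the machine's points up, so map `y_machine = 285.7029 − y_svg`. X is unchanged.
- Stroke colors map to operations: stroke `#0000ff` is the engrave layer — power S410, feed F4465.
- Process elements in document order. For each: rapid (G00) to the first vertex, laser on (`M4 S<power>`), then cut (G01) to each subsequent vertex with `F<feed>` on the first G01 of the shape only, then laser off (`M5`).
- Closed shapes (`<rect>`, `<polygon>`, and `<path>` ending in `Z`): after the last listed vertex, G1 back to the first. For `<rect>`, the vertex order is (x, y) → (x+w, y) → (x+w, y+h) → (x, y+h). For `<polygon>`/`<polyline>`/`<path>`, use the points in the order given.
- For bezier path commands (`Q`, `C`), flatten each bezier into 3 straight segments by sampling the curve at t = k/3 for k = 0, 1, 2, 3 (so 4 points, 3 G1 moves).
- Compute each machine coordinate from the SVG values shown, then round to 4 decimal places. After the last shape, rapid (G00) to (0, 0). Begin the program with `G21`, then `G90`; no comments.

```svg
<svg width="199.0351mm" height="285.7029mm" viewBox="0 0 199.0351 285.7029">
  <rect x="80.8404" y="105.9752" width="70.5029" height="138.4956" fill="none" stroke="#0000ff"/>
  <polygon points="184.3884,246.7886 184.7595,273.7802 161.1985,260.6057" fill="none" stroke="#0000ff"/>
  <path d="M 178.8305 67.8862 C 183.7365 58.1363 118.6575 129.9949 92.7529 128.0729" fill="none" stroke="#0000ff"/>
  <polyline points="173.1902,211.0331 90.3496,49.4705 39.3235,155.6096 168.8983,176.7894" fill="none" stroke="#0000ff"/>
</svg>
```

G21
G90
G00 X80.8404 Y179.7277
M4 S410
G01 X151.3433 Y179.7277 F4465
G01 X151.3433 Y41.2321
G01 X80.8404 Y41.2321
G01 X80.8404 Y179.7277
M5
G00 X184.3884 Y38.9143
M4 S410
G01 X184.7595 Y11.9227 F4465
G01 X161.1985 Y25.0972
G01 X184.3884 Y38.9143
M5
G00 X178.8305 Y217.8167
M4 S410
G01 X164.4511 Y206.1189 F4465
G01 X127.6727 Y174.5464
G01 X92.7529 Y157.6300
M5
G00 X173.1902 Y74.6698
M4 S410
G01 X90.3496 Y236.2324 F4465
G01 X39.3235 Y130.0933
G01 X168.8983 Y108.9135
M5
G00 X0.0000 Y0.0000

1 u = 1 mm; y_m = 285.7029 − y.

[1] `<rect>` rectangle, #0000ff→engrave S410 F4465: (80.8404,179.7277) → (151.3433,179.7277) → (151.3433,41.2321) → (80.8404,41.2321) → (80.8404,179.7277) (closed)

[2] `<polygon>` regular polygon, #0000ff→engrave S410 F4465: (184.3884,38.9143) → (184.7595,11.9227) → (161.1985,25.0972) → (184.3884,38.9143) (closed)

[3] `<path>` cubic bezier, #0000ff→engrave S410 F4465: (178.8305,217.8167) → (164.4511,206.1189) → (127.6727,174.5464) → (92.7529,157.6300)

[4] `<polyline>` open polyline, #0000ff→engrave S410 F4465: (173.1902,74.6698) → (90.3496,236.2324) → (39.3235,130.0933) → (168.8983,108.9135)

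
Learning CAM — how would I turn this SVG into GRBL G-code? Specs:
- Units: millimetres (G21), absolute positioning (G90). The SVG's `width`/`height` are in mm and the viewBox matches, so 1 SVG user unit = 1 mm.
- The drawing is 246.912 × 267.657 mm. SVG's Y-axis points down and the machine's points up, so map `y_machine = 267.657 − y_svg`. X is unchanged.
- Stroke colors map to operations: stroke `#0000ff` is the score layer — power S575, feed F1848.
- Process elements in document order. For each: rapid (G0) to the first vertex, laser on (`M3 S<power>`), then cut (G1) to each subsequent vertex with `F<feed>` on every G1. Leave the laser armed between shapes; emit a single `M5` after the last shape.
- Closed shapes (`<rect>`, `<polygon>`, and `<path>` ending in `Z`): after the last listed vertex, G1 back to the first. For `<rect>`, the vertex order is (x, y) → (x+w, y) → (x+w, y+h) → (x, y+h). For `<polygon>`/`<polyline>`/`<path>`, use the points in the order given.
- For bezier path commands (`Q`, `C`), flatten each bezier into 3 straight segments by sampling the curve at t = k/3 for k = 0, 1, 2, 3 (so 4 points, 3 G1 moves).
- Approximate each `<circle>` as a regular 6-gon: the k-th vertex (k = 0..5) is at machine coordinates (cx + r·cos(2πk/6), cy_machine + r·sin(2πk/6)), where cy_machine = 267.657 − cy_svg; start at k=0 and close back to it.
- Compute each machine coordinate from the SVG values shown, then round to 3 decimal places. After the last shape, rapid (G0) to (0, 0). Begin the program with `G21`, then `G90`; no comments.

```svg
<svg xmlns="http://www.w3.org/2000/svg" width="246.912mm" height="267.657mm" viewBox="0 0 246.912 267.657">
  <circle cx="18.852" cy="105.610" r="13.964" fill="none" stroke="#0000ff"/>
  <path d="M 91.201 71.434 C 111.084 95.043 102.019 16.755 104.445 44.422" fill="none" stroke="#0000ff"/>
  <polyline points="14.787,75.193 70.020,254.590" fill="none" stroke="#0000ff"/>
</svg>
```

viewBox `0 0 246.912 267.657` with mm width/height → 1 unit = 1 mm. Flip: y_m = 267.657 − y_svg.

**Shape 1** — `<circle>` circle, stroke `#0000ff` → score (S575, F1848). Machine vertices: (32.816,162.047) → (25.834,174.140) → (11.870,174.140) → (4.888,162.047) → (11.870,149.954) → (25.834,149.954) → (32.816,162.047). Closed: final G1 returns to the first vertex.

**Shape 2** — `<path>` cubic bezier, stroke `#0000ff` → score (S575, F1848). Control points (SVG): P0=(91.201,71.434), P1=(111.084,95.043), P2=(102.019,16.755), P3=(104.445,44.422); sampled at t=k/3. Machine vertices: (91.201,196.223) → (102.932,198.881) → (104.352,223.282) → (104.445,223.235). Open path.

**Shape 3** — `<polyline>` line segment, stroke `#0000ff` → score (S575, F1848). Machine vertices: (14.787,192.464) → (70.020,13.067). Open path.

G21
G90
G0 X32.816 Y162.047
M3 S575
G1 X25.834 Y174.140 F1848
G1 X11.870 Y174.140 F1848
G1 X4.888 Y162.047 F1848
G1 X11.870 Y149.954 F1848
G1 X25.834 Y149.954 F1848
G1 X32.816 Y162.047 F1848
G0 X91.201 Y196.223
M3 S575
G1 X102.932 Y198.881 F1848
G1 X104.352 Y223.282 F1848
G1 X104.445 Y223.235 F1848
G0 X14.787 Y192.464
M3 S575
G1 X70.020 Y13.067 F1848
M5
G0 X0.000 Y0.000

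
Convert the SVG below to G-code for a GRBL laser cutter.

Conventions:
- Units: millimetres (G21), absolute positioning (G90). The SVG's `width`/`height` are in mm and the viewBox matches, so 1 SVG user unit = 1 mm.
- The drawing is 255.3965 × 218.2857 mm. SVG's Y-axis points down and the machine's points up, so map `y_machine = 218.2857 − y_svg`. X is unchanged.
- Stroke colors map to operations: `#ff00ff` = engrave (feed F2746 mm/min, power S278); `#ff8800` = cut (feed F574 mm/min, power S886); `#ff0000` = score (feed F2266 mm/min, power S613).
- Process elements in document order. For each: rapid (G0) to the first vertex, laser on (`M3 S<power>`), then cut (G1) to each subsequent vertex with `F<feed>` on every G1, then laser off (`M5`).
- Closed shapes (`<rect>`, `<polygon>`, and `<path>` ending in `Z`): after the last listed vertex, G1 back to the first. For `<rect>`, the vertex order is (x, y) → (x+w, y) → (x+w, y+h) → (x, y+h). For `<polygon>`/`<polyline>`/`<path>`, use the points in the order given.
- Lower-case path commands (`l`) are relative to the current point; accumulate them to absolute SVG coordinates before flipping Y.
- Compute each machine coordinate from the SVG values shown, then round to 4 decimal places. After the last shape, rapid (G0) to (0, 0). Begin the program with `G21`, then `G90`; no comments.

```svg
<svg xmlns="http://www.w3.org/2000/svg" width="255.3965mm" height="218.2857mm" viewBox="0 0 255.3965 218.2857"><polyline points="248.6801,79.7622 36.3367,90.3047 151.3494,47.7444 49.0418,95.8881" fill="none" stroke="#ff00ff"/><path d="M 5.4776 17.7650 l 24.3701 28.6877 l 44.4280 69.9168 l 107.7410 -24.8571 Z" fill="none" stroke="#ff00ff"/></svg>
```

Since the viewBox matches the mm dimensions, user units are millimetres directly. The only transform is the Y-flip y_m = 218.2857 − y_svg.

Shape 1 is a open polyline drawn with `<polyline>`. Its stroke #ff00ff means engrave at S278, F2746. After flipping Y the toolpath is (248.6801,138.5235) → (36.3367,127.9810) → (151.3494,170.5413) → (49.0418,122.3976).

Shape 2 is a closed polygon drawn with `<path>`. Its stroke #ff00ff means engrave at S278, F2746. After flipping Y the toolpath is (5.4776,200.5207) → (29.8477,171.8330) → (74.2757,101.9162) → (182.0167,126.7733) → (5.4776,200.5207), returning to the start.

G21
G90
G0 X248.6801 Y138.5235
M3 S278
G1 X36.3367 Y127.9810 F2746
G1 X151.3494 Y170.5413 F2746
G1 X49.0418 Y122.3976 F2746
M5
G0 X5.4776 Y200.5207
M3 S278
G1 X29.8477 Y171.8330 F2746
G1 X74.2757 Y101.9162 F2746
G1 X182.0167 Y126.7733 F2746
G1 X5.4776 Y200.5207 F2746
M5
G0 X0.0000 Y0.0000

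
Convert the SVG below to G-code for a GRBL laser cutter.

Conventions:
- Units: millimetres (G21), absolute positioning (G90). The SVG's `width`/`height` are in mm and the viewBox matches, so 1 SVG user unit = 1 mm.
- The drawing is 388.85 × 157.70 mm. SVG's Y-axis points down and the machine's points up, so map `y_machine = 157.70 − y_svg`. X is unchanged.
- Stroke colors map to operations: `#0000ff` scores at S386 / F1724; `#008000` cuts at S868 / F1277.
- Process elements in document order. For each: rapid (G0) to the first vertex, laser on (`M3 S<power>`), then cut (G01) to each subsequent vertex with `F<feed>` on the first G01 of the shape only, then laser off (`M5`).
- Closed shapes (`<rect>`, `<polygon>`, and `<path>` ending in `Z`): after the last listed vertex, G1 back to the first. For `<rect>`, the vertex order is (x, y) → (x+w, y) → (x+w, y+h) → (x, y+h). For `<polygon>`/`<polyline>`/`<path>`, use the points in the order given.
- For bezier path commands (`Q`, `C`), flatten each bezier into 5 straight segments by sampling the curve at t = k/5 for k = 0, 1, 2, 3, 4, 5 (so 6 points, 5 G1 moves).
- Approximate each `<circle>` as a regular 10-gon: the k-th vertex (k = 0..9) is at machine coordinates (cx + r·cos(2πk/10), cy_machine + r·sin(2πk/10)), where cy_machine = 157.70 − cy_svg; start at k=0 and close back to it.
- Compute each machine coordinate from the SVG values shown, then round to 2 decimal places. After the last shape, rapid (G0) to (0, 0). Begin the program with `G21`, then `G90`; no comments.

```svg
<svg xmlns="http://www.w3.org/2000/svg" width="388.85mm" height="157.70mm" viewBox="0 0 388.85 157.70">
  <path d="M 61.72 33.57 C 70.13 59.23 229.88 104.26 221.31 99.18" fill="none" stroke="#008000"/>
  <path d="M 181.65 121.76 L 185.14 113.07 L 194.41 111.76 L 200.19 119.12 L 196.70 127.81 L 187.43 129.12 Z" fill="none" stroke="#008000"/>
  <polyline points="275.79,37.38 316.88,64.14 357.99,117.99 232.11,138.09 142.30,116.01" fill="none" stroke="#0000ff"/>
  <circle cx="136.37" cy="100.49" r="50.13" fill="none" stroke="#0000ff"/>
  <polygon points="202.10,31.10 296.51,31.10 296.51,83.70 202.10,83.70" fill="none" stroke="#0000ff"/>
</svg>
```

Since the viewBox matches the mm dimensions, user units are millimetres directly. The only transform is the Y-flip y_m = 157.70 − y_svg.

Shape 1 is a cubic bezier drawn with `<path>`. Its stroke #008000 means cut at S868, F1277. After flipping Y the toolpath is (61.72,124.13) → (82.37,106.97) → (124.00,88.49) → (171.26,72.03) → (208.81,60.93) → (221.31,58.52).

Shape 2 is a regular polygon drawn with `<path>`. Its stroke #008000 means cut at S868, F1277. After flipping Y the toolpath is (181.65,35.94) → (185.14,44.63) → (194.41,45.94) → (200.19,38.58) → (196.70,29.89) → (187.43,28.58) → (181.65,35.94), returning to the start.

Shape 3 is a open polyline drawn with `<polyline>`. Its stroke #0000ff means score at S386, F1724. After flipping Y the toolpath is (275.79,120.32) → (316.88,93.56) → (357.99,39.71) → (232.11,19.61) → (142.30,41.69).

Shape 4 is a circle drawn with `<circle>`. Its stroke #0000ff means score at S386, F1724. After flipping Y the toolpath is (186.50,57.21) → (176.93,86.68) → (151.86,104.89) → (120.88,104.89) → (95.81,86.68) → (86.24,57.21) → (95.81,27.74) → (120.88,9.53) → (151.86,9.53) → (176.93,27.74) → (186.50,57.21), returning to the start.

Shape 5 is a rectangle drawn with `<polygon>`. Its stroke #0000ff means score at S386, F1724. After flipping Y the toolpath is (202.10,126.60) → (296.51,126.60) → (296.51,74.00) → (202.10,74.00) → (202.10,126.60), returning to the start.

G21
G90
G0 X61.72 Y124.13
M3 S868
G01 X82.37 Y106.97 F1277
G01 X124.00 Y88.49
G01 X171.26 Y72.03
G01 X208.81 Y60.93
G01 X221.31 Y58.52
M5
G0 X181.65 Y35.94
M3 S868
G01 X185.14 Y44.63 F1277
G01 X194.41 Y45.94
G01 X200.19 Y38.58
G01 X196.70 Y29.89
G01 X187.43 Y28.58
G01 X181.65 Y35.94
M5
G0 X275.79 Y120.32
M3 S386
G01 X316.88 Y93.56 F1724
G01 X357.99 Y39.71
G01 X232.11 Y19.61
G01 X142.30 Y41.69
M5
G0 X186.50 Y57.21
M3 S386
G01 X176.93 Y86.68 F1724
G01 X151.86 Y104.89
G01 X120.88 Y104.89
G01 X95.81 Y86.68
G01 X86.24 Y57.21
G01 X95.81 Y27.74
G01 X120.88 Y9.53
G01 X151.86 Y9.53
G01 X176.93 Y27.74
G01 X186.50 Y57.21
M5
G0 X202.10 Y126.60
M3 S386
G01 X296.51 Y126.60 F1724
G01 X296.51 Y74.00
G01 X202.10 Y74.00
G01 X202.10 Y126.60
M5
G0 X0.00 Y0.00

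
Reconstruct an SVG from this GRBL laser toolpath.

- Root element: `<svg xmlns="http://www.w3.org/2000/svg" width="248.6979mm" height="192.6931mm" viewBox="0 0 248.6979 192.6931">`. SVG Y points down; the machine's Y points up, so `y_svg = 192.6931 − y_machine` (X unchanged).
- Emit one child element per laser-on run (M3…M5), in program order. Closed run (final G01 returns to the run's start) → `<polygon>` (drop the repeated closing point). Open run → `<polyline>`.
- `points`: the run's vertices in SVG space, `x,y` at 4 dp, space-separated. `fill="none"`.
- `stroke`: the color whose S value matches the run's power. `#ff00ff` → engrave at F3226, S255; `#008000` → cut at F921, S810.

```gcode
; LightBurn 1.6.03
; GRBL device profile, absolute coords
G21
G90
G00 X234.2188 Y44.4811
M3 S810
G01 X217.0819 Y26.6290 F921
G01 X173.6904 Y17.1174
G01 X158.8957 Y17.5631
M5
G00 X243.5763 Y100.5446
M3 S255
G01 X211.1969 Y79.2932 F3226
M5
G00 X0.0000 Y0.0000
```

<svg xmlns="http://www.w3.org/2000/svg" width="248.6979mm" height="192.6931mm" viewBox="0 0 248.6979 192.6931">
  <polyline points="234.2188,148.2120 217.0819,166.0641 173.6904,175.5757 158.8957,175.1300" fill="none" stroke="#008000"/>
  <polyline points="243.5763,92.1485 211.1969,113.3999" fill="none" stroke="#ff00ff"/>
</svg>

Machine Y-up, SVG Y-down with viewBox height 192.6931, so y_svg = 192.6931 − y_machine; X carries over.

Run 1: S810 ⇒ cut layer `#008000`. The run is open, so emit a `<polyline>` with points (Y-flipped): 234.2188,148.2120 217.0819,166.0641 173.6904,175.5757 158.8957,175.1300.

Run 2: the run's S255 means `#ff00ff` (engrave). The run is open, so emit a `<polyline>` with points (Y-flipped): 243.5763,92.1485 211.1969,113.3999.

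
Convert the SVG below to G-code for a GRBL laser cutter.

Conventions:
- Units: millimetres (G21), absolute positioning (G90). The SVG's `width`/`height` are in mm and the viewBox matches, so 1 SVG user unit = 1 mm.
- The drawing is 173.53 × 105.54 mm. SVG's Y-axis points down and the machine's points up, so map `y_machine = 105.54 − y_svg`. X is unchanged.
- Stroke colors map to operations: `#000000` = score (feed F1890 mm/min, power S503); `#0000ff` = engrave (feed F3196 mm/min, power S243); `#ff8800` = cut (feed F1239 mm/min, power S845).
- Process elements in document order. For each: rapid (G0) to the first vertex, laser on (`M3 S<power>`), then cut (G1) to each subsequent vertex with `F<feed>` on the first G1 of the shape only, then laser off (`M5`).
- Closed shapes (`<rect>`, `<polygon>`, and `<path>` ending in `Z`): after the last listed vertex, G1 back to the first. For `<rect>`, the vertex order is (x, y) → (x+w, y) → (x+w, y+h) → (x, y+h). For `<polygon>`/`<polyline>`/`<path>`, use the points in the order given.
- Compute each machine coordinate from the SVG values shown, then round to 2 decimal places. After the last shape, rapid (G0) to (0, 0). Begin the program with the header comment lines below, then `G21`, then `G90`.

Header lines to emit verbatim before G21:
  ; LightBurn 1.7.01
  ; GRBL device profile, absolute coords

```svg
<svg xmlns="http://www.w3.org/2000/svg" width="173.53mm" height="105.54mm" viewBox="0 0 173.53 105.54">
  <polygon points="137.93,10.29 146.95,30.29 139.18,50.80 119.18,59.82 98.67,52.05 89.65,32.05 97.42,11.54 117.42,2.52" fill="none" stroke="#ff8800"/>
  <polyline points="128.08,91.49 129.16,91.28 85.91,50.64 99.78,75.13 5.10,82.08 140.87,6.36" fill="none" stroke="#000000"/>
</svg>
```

; LightBurn 1.7.01
; GRBL device profile, absolute coords
G21
G90
G0 X137.93 Y95.25
M3 S845
G1 X146.95 Y75.25 F1239
G1 X139.18 Y54.74
G1 X119.18 Y45.72
G1 X98.67 Y53.49
G1 X89.65 Y73.49
G1 X97.42 Y94.00
G1 X117.42 Y103.02
G1 X137.93 Y95.25
M5
G0 X128.08 Y14.05
M3 S503
G1 X129.16 Y14.26 F1890
G1 X85.91 Y54.90
G1 X99.78 Y30.41
G1 X5.10 Y23.46
G1 X140.87 Y99.18
M5
G0 X0.00 Y0.00

1 u = 1 mm; y_m = 105.54 − y.

[1] `<polygon>` regular polygon, #ff8800→cut S845 F1239: (137.93,95.25) → (146.95,75.25) → (139.18,54.74) → (119.18,45.72) → (98.67,53.49) → (89.65,73.49) → (97.42,94.00) → (117.42,103.02) → (137.93,95.25) (closed)

[2] `<polyline>` open polyline, #000000→score S503 F1890: (128.08,14.05) → (129.16,14.26) → (85.91,54.90) → (99.78,30.41) → (5.10,23.46) → (140.87,99.18)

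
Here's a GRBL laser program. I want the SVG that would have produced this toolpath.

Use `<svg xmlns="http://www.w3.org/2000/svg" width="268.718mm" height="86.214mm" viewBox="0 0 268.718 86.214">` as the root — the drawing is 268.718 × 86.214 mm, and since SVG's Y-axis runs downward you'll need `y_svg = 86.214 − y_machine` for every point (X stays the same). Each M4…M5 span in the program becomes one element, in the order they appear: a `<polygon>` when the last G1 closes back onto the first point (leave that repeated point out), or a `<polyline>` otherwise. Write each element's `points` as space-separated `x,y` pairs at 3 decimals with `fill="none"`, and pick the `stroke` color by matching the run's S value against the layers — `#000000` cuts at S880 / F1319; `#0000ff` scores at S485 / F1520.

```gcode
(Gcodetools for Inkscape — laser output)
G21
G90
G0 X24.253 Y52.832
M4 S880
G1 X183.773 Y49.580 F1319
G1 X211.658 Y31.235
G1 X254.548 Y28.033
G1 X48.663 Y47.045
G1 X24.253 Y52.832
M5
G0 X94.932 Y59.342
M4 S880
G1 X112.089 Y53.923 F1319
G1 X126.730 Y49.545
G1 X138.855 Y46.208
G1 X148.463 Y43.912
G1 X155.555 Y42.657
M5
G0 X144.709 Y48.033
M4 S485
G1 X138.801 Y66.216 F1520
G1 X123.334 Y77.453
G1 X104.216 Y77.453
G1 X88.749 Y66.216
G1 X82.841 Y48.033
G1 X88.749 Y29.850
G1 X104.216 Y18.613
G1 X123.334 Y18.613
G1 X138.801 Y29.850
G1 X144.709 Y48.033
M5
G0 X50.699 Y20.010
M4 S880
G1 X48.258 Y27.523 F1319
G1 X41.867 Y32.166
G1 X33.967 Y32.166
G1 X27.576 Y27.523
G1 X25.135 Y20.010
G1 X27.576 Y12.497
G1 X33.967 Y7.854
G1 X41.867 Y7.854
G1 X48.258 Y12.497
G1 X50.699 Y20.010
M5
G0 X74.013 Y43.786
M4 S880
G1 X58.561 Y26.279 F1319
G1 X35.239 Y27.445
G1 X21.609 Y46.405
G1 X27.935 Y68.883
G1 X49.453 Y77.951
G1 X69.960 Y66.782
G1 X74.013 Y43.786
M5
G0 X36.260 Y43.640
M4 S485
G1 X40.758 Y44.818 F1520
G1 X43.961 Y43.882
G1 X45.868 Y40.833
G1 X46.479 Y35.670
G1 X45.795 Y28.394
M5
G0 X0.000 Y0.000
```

<svg xmlns="http://www.w3.org/2000/svg" width="268.718mm" height="86.214mm" viewBox="0 0 268.718 86.214">
  <polygon points="24.253,33.382 183.773,36.634 211.658,54.979 254.548,58.181 48.663,39.169" fill="none" stroke="#000000"/>
  <polyline points="94.932,26.872 112.089,32.291 126.730,36.669 138.855,40.006 148.463,42.302 155.555,43.557" fill="none" stroke="#000000"/>
  <polygon points="144.709,38.181 138.801,19.998 123.334,8.761 104.216,8.761 88.749,19.998 82.841,38.181 88.749,56.364 104.216,67.601 123.334,67.601 138.801,56.364" fill="none" stroke="#0000ff"/>
  <polygon points="50.699,66.204 48.258,58.691 41.867,54.048 33.967,54.048 27.576,58.691 25.135,66.204 27.576,73.717 33.967,78.360 41.867,78.360 48.258,73.717" fill="none" stroke="#000000"/>
  <polygon points="74.013,42.428 58.561,59.935 35.239,58.769 21.609,39.809 27.935,17.331 49.453,8.263 69.960,19.432" fill="none" stroke="#000000"/>
  <polyline points="36.260,42.574 40.758,41.396 43.961,42.332 45.868,45.381 46.479,50.544 45.795,57.820" fill="none" stroke="#0000ff"/>
</svg>

Machine Y-up, SVG Y-down with viewBox height 86.214, so y_svg = 86.214 − y_machine; X carries over.

Run 1: the run's S880 means `#000000` (cut). The run returns to its start, so emit a `<polygon>` with points (Y-flipped): 24.253,33.382 183.773,36.634 211.658,54.979 254.548,58.181 48.663,39.169.

Run 2: power S880 maps to stroke `#000000` (cut). The run is open, so emit a `<polyline>` with points (Y-flipped): 94.932,26.872 112.089,32.291 126.730,36.669 138.855,40.006 148.463,42.302 155.555,43.557.

Run 3: power S485 maps to stroke `#0000ff` (score). The run returns to its start, so emit a `<polygon>` with points (Y-flipped): 144.709,38.181 138.801,19.998 123.334,8.761 104.216,8.761 88.749,19.998 82.841,38.181 88.749,56.364 104.216,67.601 123.334,67.601 138.801,56.364.

Run 4: the run's S880 means `#000000` (cut). The run returns to its start, so emit a `<polygon>` with points (Y-flipped): 50.699,66.204 48.258,58.691 41.867,54.048 33.967,54.048 27.576,58.691 25.135,66.204 27.576,73.717 33.967,78.360 41.867,78.360 48.258,73.717.

Run 5: power S880 maps to stroke `#000000` (cut). The run returns to its start, so emit a `<polygon>` with points (Y-flipped): 74.013,42.428 58.561,59.935 35.239,58.769 21.609,39.809 27.935,17.331 49.453,8.263 69.960,19.432.

Run 6: S485 ⇒ score layer `#0000ff`. The run is open, so emit a `<polyline>` with points (Y-flipped): 36.260,42.574 40.758,41.396 43.961,42.332 45.868,45.381 46.479,50.544 45.795,57.820.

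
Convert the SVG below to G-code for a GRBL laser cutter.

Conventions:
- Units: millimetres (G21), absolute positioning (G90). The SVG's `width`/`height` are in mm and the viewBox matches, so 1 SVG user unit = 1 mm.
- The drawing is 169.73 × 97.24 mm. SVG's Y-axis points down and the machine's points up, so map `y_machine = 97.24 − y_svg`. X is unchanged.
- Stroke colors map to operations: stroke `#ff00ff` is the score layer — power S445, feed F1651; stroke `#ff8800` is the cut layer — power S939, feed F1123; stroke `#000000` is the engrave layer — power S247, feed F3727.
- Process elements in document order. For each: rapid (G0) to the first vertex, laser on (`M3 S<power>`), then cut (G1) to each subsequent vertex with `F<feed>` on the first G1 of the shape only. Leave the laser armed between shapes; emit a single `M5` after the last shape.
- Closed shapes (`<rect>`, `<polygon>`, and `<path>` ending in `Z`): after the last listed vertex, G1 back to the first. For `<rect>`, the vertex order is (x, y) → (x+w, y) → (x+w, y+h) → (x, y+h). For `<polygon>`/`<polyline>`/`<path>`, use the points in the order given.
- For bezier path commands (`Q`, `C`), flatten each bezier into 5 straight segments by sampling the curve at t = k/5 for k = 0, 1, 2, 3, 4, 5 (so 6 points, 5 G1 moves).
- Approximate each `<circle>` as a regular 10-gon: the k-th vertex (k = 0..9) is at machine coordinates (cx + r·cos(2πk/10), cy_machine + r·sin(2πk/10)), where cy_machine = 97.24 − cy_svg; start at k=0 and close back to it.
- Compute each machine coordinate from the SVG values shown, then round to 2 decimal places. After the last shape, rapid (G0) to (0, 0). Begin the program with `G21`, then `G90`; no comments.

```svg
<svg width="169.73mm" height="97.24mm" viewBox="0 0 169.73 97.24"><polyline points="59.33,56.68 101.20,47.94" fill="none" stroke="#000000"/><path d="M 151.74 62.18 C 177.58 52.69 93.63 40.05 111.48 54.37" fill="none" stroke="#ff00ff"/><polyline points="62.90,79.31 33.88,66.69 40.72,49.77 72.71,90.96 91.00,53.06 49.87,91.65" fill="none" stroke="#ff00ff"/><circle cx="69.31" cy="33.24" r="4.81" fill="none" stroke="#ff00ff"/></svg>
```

G21
G90
G0 X59.33 Y40.56
M3 S247
G1 X101.20 Y49.30 F3727
G0 X151.74 Y35.06
M3 S445
G1 X155.76 Y40.89 F1651
G1 X143.59 Y46.03
G1 X125.38 Y49.04
G1 X111.29 Y48.47
G1 X111.48 Y42.87
G0 X62.90 Y17.93
M3 S445
G1 X33.88 Y30.55 F1651
G1 X40.72 Y47.47
G1 X72.71 Y6.28
G1 X91.00 Y44.18
G1 X49.87 Y5.59
G0 X74.12 Y64.00
M3 S445
G1 X73.20 Y66.83 F1651
G1 X70.80 Y68.57
G1 X67.82 Y68.57
G1 X65.42 Y66.83
G1 X64.50 Y64.00
G1 X65.42 Y61.17
G1 X67.82 Y59.43
G1 X70.80 Y59.43
G1 X73.20 Y61.17
G1 X74.12 Y64.00
M5
G0 X0.00 Y0.00

viewBox `0 0 169.73 97.24` with mm width/height → 1 unit = 1 mm. Flip: y_m = 97.24 − y_svg.

**Shape 1** — `<polyline>` line segment, stroke `#000000` → engrave (S247, F3727). Machine vertices: (59.33,40.56) → (101.20,49.30). Open path.

**Shape 2** — `<path>` cubic bezier, stroke `#ff00ff` → score (S445, F1651). Control points (SVG): P0=(151.74,62.18), P1=(177.58,52.69), P2=(93.63,40.05), P3=(111.48,54.37); sampled at t=k/5. Machine vertices: (151.74,35.06) → (155.76,40.89) → (143.59,46.03) → (125.38,49.04) → (111.29,48.47) → (111.48,42.87). Open path.

**Shape 3** — `<polyline>` open polyline, stroke `#ff00ff` → score (S445, F1651). Machine vertices: (62.90,17.93) → (33.88,30.55) → (40.72,47.47) → (72.71,6.28) → (91.00,44.18) → (49.87,5.59). Open path.

**Shape 4** — `<circle>` circle, stroke `#ff00ff` → score (S445, F1651). Machine vertices: (74.12,64.00) → (73.20,66.83) → (70.80,68.57) → (67.82,68.57) → (65.42,66.83) → (64.50,64.00) → (65.42,61.17) → (67.82,59.43) → (70.80,59.43) → (73.20,61.17) → (74.12,64.00). Closed: final G1 returns to the first vertex.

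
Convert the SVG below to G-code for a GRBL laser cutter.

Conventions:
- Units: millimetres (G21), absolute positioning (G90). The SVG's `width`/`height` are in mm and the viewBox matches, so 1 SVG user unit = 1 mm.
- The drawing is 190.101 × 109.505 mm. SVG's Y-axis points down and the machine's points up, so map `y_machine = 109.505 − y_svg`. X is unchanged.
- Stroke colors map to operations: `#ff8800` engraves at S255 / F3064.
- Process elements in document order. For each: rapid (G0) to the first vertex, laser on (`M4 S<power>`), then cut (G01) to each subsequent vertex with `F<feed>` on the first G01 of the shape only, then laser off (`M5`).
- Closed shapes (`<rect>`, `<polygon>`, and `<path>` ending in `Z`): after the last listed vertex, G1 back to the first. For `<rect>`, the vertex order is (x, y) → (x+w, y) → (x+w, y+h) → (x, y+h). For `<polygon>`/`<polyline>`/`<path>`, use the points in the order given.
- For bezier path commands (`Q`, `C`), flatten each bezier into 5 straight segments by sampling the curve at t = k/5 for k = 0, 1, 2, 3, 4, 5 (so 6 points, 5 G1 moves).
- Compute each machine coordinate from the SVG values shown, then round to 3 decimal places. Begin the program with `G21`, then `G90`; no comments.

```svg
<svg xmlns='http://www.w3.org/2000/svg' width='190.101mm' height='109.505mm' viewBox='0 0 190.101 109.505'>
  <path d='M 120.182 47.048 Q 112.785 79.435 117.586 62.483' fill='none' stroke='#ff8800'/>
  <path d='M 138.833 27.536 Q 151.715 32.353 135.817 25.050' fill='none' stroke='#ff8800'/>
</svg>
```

1 u = 1 mm; y_m = 109.505 − y.

[1] `<path>` quadratic bezier, #ff8800→engrave S255 F3064: (120.182,62.457) → (117.711,51.476) → (116.216,44.442) → (115.697,41.355) → (116.154,42.215) → (117.586,47.022)

[2] `<path>` quadratic bezier, #ff8800→engrave S255 F3064: (138.833,81.969) → (142.835,80.527) → (144.534,80.055) → (143.931,80.552) → (141.025,82.019) → (135.817,84.455)

G21
G90
G0 X120.182 Y62.457
M4 S255
G01 X117.711 Y51.476 F3064
G01 X116.216 Y44.442
G01 X115.697 Y41.355
G01 X116.154 Y42.215
G01 X117.586 Y47.022
M5
G0 X138.833 Y81.969
M4 S255
G01 X142.835 Y80.527 F3064
G01 X144.534 Y80.055
G01 X143.931 Y80.552
G01 X141.025 Y82.019
G01 X135.817 Y84.455
M5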